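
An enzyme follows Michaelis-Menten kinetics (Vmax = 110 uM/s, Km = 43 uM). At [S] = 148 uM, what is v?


v = Vmax * [S] / (Km + [S])
v = 110 * 148 / (43 + 148)
v = 85.2356 uM/s

85.2356 uM/s


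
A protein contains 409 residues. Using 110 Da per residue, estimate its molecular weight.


MW = n_residues * 110 Da
MW = 409 * 110
MW = 44990 Da

44990 Da


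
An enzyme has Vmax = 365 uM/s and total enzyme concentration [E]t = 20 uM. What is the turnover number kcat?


kcat = Vmax / [E]t
kcat = 365 / 20
kcat = 18.25 s^-1

18.25 s^-1


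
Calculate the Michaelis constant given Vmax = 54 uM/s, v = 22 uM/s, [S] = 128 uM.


Km = [S] * (Vmax - v) / v
Km = 128 * (54 - 22) / 22
Km = 186.1818 uM

186.1818 uM


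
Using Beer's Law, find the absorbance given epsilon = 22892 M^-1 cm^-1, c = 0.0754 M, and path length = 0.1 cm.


A = epsilon * c * l
A = 22892 * 0.0754 * 0.1
A = 172.6057

172.6057


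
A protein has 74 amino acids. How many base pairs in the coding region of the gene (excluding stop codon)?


Each amino acid = 1 codon = 3 bp
bp = 74 * 3 = 222 bp

222 bp


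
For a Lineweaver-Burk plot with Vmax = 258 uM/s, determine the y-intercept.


y-intercept = 1/Vmax
= 1/258
= 0.0039 s/uM

0.0039 s/uM


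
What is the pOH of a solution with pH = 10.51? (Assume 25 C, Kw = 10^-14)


pOH = 14 - pH
pOH = 14 - 10.51
pOH = 3.49

3.49


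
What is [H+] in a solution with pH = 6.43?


[H+] = 10^(-pH)
[H+] = 10^(-6.43)
[H+] = 3.715e-07 M

3.715e-07 M


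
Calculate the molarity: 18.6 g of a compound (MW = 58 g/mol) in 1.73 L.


C = (mass / MW) / volume
C = (18.6 / 58) / 1.73
C = 0.1854 M

0.1854 M


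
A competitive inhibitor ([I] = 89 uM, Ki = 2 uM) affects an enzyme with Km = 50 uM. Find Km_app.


Km_app = Km * (1 + [I]/Ki)
Km_app = 50 * (1 + 89/2)
Km_app = 2275.0 uM

2275.0 uM


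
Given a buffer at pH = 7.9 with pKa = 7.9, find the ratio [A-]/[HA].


[A-]/[HA] = 10^(pH - pKa)
= 10^(7.9 - 7.9)
= 1.0

1.0


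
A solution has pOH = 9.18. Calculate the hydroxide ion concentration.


[OH-] = 10^(-pOH)
[OH-] = 10^(-9.18)
[OH-] = 6.607e-10 M

6.607e-10 M


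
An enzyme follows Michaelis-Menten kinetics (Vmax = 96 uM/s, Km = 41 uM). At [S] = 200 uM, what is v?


v = Vmax * [S] / (Km + [S])
v = 96 * 200 / (41 + 200)
v = 79.668 uM/s

79.668 uM/s


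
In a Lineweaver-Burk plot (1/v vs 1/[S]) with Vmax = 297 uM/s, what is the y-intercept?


y-intercept = 1/Vmax
= 1/297
= 0.0034 s/uM

0.0034 s/uM


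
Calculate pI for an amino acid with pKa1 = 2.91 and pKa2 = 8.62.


pI = (pKa1 + pKa2) / 2
pI = (2.91 + 8.62) / 2
pI = 5.765

5.765


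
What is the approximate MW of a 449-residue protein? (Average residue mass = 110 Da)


MW = n_residues * 110 Da
MW = 449 * 110
MW = 49390 Da

49390 Da


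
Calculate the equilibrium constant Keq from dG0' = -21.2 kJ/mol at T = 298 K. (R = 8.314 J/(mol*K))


Keq = exp(-dG0 * 1000 / (R * T))
Keq = exp(-(-21.2) * 1000 / (8.314 * 298))
Keq = 5201.8231

5201.8231


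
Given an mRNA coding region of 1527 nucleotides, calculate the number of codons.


codons = nucleotides / 3
codons = 1527 / 3 = 509

509


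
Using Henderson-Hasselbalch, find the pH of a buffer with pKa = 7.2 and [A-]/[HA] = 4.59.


pH = pKa + log10([A-]/[HA])
pH = 7.2 + log10(4.59)
pH = 7.8618

7.8618


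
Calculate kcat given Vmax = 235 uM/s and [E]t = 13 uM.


kcat = Vmax / [E]t
kcat = 235 / 13
kcat = 18.0769 s^-1

18.0769 s^-1


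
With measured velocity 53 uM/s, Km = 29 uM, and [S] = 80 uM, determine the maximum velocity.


Vmax = v * (Km + [S]) / [S]
Vmax = 53 * (29 + 80) / 80
Vmax = 72.2125 uM/s

72.2125 uM/s


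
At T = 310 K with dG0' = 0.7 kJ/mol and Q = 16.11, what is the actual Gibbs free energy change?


dG = dG0' + RT * ln(Q) / 1000
dG = 0.7 + 8.314 * 310 * ln(16.11) / 1000
dG = 7.8636 kJ/mol

7.8636 kJ/mol


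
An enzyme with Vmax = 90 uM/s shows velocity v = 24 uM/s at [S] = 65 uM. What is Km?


Km = [S] * (Vmax - v) / v
Km = 65 * (90 - 24) / 24
Km = 178.75 uM

178.75 uM


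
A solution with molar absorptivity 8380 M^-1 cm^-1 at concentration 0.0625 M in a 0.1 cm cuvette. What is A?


A = epsilon * c * l
A = 8380 * 0.0625 * 0.1
A = 52.375

52.375


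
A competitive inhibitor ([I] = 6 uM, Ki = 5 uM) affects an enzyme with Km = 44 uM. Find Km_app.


Km_app = Km * (1 + [I]/Ki)
Km_app = 44 * (1 + 6/5)
Km_app = 96.8 uM

96.8 uM


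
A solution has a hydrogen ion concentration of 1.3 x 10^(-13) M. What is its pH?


pH = -log10([H+])
pH = -log10(1.3 x 10^(-13))
pH = 12.8861

12.8861


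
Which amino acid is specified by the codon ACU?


Standard genetic code lookup.
Codon ACU -> Thr

Thr


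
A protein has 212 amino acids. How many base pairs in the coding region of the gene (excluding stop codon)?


Each amino acid = 1 codon = 3 bp
bp = 212 * 3 = 636 bp

636 bp


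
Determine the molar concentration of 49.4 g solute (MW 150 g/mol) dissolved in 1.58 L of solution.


C = (mass / MW) / volume
C = (49.4 / 150) / 1.58
C = 0.2084 M

0.2084 M


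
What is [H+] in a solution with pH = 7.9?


[H+] = 10^(-pH)
[H+] = 10^(-7.9)
[H+] = 1.259e-08 M

1.259e-08 M


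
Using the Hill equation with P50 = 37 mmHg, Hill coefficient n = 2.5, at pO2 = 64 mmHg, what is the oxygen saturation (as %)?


Y = pO2^n / (P50^n + pO2^n)
Y = 64^2.5 / (37^2.5 + 64^2.5)
Y = 79.74%

79.74%


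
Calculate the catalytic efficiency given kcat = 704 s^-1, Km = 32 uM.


Catalytic efficiency = kcat / Km
= 704 / 32
= 22.0 uM^-1*s^-1

22.0 uM^-1*s^-1


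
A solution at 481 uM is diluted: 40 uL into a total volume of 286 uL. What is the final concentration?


C2 = C1 * V1 / V2
C2 = 481 * 40 / 286
C2 = 67.2727 uM

67.2727 uM


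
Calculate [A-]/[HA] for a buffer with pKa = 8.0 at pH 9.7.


[A-]/[HA] = 10^(pH - pKa)
= 10^(9.7 - 8.0)
= 50.1187

50.1187


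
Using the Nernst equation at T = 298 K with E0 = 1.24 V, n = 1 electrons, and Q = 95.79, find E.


E = E0 - (RT/nF) * ln(Q)
E = 1.24 - (8.314 * 298 / (1 * 96485)) * ln(95.79)
E = 1.1229 V

1.1229 V


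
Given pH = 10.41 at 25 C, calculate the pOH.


pOH = 14 - pH
pOH = 14 - 10.41
pOH = 3.59

3.59


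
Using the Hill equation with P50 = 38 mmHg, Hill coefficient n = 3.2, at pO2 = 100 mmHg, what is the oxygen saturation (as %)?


Y = pO2^n / (P50^n + pO2^n)
Y = 100^3.2 / (38^3.2 + 100^3.2)
Y = 95.67%

95.67%


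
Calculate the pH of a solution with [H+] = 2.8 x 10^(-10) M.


pH = -log10([H+])
pH = -log10(2.8 x 10^(-10))
pH = 9.5528

9.5528


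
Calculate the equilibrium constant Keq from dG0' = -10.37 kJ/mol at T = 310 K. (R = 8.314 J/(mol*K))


Keq = exp(-dG0 * 1000 / (R * T))
Keq = exp(-(-10.37) * 1000 / (8.314 * 310))
Keq = 55.898

55.898


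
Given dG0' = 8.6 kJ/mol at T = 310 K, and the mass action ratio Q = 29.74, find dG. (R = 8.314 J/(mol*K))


dG = dG0' + RT * ln(Q) / 1000
dG = 8.6 + 8.314 * 310 * ln(29.74) / 1000
dG = 17.3436 kJ/mol

17.3436 kJ/mol


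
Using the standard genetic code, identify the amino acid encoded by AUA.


Standard genetic code lookup.
Codon AUA -> Ile

Ile


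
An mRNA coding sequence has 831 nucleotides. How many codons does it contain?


codons = nucleotides / 3
codons = 831 / 3 = 277

277


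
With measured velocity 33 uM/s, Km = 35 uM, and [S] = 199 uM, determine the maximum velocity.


Vmax = v * (Km + [S]) / [S]
Vmax = 33 * (35 + 199) / 199
Vmax = 38.804 uM/s

38.804 uM/s


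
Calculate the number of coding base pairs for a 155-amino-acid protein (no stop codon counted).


Each amino acid = 1 codon = 3 bp
bp = 155 * 3 = 465 bp

465 bp


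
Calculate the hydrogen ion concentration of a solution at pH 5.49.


[H+] = 10^(-pH)
[H+] = 10^(-5.49)
[H+] = 3.236e-06 M

3.236e-06 M


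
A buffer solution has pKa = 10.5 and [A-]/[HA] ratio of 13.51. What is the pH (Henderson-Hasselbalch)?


pH = pKa + log10([A-]/[HA])
pH = 10.5 + log10(13.51)
pH = 11.6307

11.6307


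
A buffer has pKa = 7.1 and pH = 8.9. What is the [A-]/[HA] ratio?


[A-]/[HA] = 10^(pH - pKa)
= 10^(8.9 - 7.1)
= 63.0957

63.0957


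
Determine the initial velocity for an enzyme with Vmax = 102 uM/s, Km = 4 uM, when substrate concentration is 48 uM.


v = Vmax * [S] / (Km + [S])
v = 102 * 48 / (4 + 48)
v = 94.1538 uM/s

94.1538 uM/s


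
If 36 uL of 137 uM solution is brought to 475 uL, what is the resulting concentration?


C2 = C1 * V1 / V2
C2 = 137 * 36 / 475
C2 = 10.3832 uM

10.3832 uM


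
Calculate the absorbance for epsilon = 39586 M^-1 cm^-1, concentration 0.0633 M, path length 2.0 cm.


A = epsilon * c * l
A = 39586 * 0.0633 * 2.0
A = 5011.5876

5011.5876


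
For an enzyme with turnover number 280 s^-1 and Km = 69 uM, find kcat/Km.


Catalytic efficiency = kcat / Km
= 280 / 69
= 4.058 uM^-1*s^-1

4.058 uM^-1*s^-1


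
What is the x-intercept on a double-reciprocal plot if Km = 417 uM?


x-intercept = -1/Km
= -1/417
= -0.0024 1/uM

-0.0024 1/uM


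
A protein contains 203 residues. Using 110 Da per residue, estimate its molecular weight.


MW = n_residues * 110 Da
MW = 203 * 110
MW = 22330 Da

22330 Da


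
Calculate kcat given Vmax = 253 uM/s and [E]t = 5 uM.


kcat = Vmax / [E]t
kcat = 253 / 5
kcat = 50.6 s^-1

50.6 s^-1


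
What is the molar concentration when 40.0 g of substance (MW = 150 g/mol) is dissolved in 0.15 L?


C = (mass / MW) / volume
C = (40.0 / 150) / 0.15
C = 1.7778 M

1.7778 M


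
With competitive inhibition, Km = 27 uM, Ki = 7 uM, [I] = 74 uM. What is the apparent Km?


Km_app = Km * (1 + [I]/Ki)
Km_app = 27 * (1 + 74/7)
Km_app = 312.4286 uM

312.4286 uM


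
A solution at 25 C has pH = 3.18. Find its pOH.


pOH = 14 - pH
pOH = 14 - 3.18
pOH = 10.82

10.82


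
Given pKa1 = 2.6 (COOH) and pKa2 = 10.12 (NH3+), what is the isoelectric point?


pI = (pKa1 + pKa2) / 2
pI = (2.6 + 10.12) / 2
pI = 6.36

6.36


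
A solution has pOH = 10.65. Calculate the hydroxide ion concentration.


[OH-] = 10^(-pOH)
[OH-] = 10^(-10.65)
[OH-] = 2.239e-11 M

2.239e-11 M


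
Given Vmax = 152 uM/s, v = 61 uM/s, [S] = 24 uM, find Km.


Km = [S] * (Vmax - v) / v
Km = 24 * (152 - 61) / 61
Km = 35.8033 uM

35.8033 uM


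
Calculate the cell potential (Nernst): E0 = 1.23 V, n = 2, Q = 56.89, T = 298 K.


E = E0 - (RT/nF) * ln(Q)
E = 1.23 - (8.314 * 298 / (2 * 96485)) * ln(56.89)
E = 1.1781 V

1.1781 V


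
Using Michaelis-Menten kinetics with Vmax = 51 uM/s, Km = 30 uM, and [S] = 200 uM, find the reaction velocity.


v = Vmax * [S] / (Km + [S])
v = 51 * 200 / (30 + 200)
v = 44.3478 uM/s

44.3478 uM/s


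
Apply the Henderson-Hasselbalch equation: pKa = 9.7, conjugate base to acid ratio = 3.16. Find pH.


pH = pKa + log10([A-]/[HA])
pH = 9.7 + log10(3.16)
pH = 10.1997

10.1997


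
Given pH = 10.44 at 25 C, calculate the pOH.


pOH = 14 - pH
pOH = 14 - 10.44
pOH = 3.56

3.56


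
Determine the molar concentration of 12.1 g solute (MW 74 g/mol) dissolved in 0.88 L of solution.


C = (mass / MW) / volume
C = (12.1 / 74) / 0.88
C = 0.1858 M

0.1858 M


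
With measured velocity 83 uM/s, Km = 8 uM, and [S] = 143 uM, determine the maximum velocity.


Vmax = v * (Km + [S]) / [S]
Vmax = 83 * (8 + 143) / 143
Vmax = 87.6434 uM/s

87.6434 uM/s


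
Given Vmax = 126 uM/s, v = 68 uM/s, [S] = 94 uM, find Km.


Km = [S] * (Vmax - v) / v
Km = 94 * (126 - 68) / 68
Km = 80.1765 uM

80.1765 uM


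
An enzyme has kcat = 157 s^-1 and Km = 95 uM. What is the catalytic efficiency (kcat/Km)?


Catalytic efficiency = kcat / Km
= 157 / 95
= 1.6526 uM^-1*s^-1

1.6526 uM^-1*s^-1


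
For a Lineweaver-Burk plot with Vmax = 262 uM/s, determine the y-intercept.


y-intercept = 1/Vmax
= 1/262
= 0.0038 s/uM

0.0038 s/uM


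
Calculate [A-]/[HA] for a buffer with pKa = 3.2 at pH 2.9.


[A-]/[HA] = 10^(pH - pKa)
= 10^(2.9 - 3.2)
= 0.5012

0.5012


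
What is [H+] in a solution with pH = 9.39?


[H+] = 10^(-pH)
[H+] = 10^(-9.39)
[H+] = 4.074e-10 M

4.074e-10 M


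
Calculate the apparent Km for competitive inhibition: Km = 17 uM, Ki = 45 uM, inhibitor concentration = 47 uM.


Km_app = Km * (1 + [I]/Ki)
Km_app = 17 * (1 + 47/45)
Km_app = 34.7556 uM

34.7556 uM


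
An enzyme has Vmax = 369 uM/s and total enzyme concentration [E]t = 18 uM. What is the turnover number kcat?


kcat = Vmax / [E]t
kcat = 369 / 18
kcat = 20.5 s^-1

20.5 s^-1


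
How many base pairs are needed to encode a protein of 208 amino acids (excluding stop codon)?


Each amino acid = 1 codon = 3 bp
bp = 208 * 3 = 624 bp

624 bp


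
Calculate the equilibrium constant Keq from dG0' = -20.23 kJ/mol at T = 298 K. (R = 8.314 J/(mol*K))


Keq = exp(-dG0 * 1000 / (R * T))
Keq = exp(-(-20.23) * 1000 / (8.314 * 298))
Keq = 3516.6078

3516.6078


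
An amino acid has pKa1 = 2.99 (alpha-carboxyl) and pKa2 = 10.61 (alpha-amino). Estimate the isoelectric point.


pI = (pKa1 + pKa2) / 2
pI = (2.99 + 10.61) / 2
pI = 6.8

6.8


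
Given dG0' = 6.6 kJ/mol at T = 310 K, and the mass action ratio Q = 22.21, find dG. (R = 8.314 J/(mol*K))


dG = dG0' + RT * ln(Q) / 1000
dG = 6.6 + 8.314 * 310 * ln(22.21) / 1000
dG = 14.5912 kJ/mol

14.5912 kJ/mol


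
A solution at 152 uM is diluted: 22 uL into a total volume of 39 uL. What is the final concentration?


C2 = C1 * V1 / V2
C2 = 152 * 22 / 39
C2 = 85.7436 uM

85.7436 uM


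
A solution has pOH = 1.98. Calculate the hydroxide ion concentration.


[OH-] = 10^(-pOH)
[OH-] = 10^(-1.98)
[OH-] = 0.0105 M

0.0105 M


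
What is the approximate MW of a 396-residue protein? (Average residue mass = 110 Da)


MW = n_residues * 110 Da
MW = 396 * 110
MW = 43560 Da

43560 Da


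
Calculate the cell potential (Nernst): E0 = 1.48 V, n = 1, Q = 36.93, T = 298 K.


E = E0 - (RT/nF) * ln(Q)
E = 1.48 - (8.314 * 298 / (1 * 96485)) * ln(36.93)
E = 1.3873 V

1.3873 V


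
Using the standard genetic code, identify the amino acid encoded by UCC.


Standard genetic code lookup.
Codon UCC -> Ser

Ser


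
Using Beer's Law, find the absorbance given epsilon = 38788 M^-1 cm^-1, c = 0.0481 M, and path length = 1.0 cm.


A = epsilon * c * l
A = 38788 * 0.0481 * 1.0
A = 1865.7028

1865.7028


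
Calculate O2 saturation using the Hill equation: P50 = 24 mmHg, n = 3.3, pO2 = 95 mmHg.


Y = pO2^n / (P50^n + pO2^n)
Y = 95^3.3 / (24^3.3 + 95^3.3)
Y = 98.94%

98.94%


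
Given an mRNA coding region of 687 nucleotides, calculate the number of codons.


codons = nucleotides / 3
codons = 687 / 3 = 229

229


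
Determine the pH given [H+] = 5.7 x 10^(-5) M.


pH = -log10([H+])
pH = -log10(5.7 x 10^(-5))
pH = 4.2441

4.2441


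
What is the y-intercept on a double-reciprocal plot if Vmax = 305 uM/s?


y-intercept = 1/Vmax
= 1/305
= 0.0033 s/uM

0.0033 s/uM


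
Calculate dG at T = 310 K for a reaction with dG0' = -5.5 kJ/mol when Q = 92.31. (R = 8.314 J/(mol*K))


dG = dG0' + RT * ln(Q) / 1000
dG = -5.5 + 8.314 * 310 * ln(92.31) / 1000
dG = 6.1629 kJ/mol

6.1629 kJ/mol


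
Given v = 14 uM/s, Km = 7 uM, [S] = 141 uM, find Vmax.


Vmax = v * (Km + [S]) / [S]
Vmax = 14 * (7 + 141) / 141
Vmax = 14.695 uM/s

14.695 uM/s


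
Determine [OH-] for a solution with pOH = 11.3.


[OH-] = 10^(-pOH)
[OH-] = 10^(-11.3)
[OH-] = 5.012e-12 M

5.012e-12 M


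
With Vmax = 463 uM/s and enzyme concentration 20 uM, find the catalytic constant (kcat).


kcat = Vmax / [E]t
kcat = 463 / 20
kcat = 23.15 s^-1

23.15 s^-1


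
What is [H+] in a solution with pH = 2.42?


[H+] = 10^(-pH)
[H+] = 10^(-2.42)
[H+] = 0.0038 M

0.0038 M


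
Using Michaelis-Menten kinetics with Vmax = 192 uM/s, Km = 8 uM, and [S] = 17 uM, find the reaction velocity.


v = Vmax * [S] / (Km + [S])
v = 192 * 17 / (8 + 17)
v = 130.56 uM/s

130.56 uM/s


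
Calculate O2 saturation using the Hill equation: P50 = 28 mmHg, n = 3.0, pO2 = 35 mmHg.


Y = pO2^n / (P50^n + pO2^n)
Y = 35^3.0 / (28^3.0 + 35^3.0)
Y = 66.14%

66.14%


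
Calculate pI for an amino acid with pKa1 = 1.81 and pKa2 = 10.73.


pI = (pKa1 + pKa2) / 2
pI = (1.81 + 10.73) / 2
pI = 6.27

6.27


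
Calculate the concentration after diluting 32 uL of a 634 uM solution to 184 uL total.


C2 = C1 * V1 / V2
C2 = 634 * 32 / 184
C2 = 110.2609 uM

110.2609 uM


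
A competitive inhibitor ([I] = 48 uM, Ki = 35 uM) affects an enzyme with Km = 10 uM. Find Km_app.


Km_app = Km * (1 + [I]/Ki)
Km_app = 10 * (1 + 48/35)
Km_app = 23.7143 uM

23.7143 uM


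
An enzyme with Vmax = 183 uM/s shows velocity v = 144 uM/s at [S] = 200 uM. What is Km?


Km = [S] * (Vmax - v) / v
Km = 200 * (183 - 144) / 144
Km = 54.1667 uM

54.1667 uM


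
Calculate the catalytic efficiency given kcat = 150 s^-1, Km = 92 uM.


Catalytic efficiency = kcat / Km
= 150 / 92
= 1.6304 uM^-1*s^-1

1.6304 uM^-1*s^-1


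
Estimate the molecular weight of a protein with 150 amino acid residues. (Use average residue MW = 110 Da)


MW = n_residues * 110 Da
MW = 150 * 110
MW = 16500 Da

16500 Da


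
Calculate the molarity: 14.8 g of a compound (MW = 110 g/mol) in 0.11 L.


C = (mass / MW) / volume
C = (14.8 / 110) / 0.11
C = 1.2231 M

1.2231 M


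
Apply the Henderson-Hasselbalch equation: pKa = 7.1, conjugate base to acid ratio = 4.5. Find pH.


pH = pKa + log10([A-]/[HA])
pH = 7.1 + log10(4.5)
pH = 7.7532

7.7532


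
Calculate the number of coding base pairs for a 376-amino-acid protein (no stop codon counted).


Each amino acid = 1 codon = 3 bp
bp = 376 * 3 = 1128 bp

1128 bp


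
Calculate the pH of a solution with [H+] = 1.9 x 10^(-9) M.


pH = -log10([H+])
pH = -log10(1.9 x 10^(-9))
pH = 8.7212

8.7212


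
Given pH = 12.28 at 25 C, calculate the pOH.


pOH = 14 - pH
pOH = 14 - 12.28
pOH = 1.72

1.72


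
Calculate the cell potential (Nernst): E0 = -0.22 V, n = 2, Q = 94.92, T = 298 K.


E = E0 - (RT/nF) * ln(Q)
E = -0.22 - (8.314 * 298 / (2 * 96485)) * ln(94.92)
E = -0.2785 V

-0.2785 V


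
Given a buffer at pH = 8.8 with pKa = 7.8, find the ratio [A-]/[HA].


[A-]/[HA] = 10^(pH - pKa)
= 10^(8.8 - 7.8)
= 10.0

10.0


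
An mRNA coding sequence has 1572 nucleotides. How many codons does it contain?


codons = nucleotides / 3
codons = 1572 / 3 = 524

524


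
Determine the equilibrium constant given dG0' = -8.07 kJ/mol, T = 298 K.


Keq = exp(-dG0 * 1000 / (R * T))
Keq = exp(-(-8.07) * 1000 / (8.314 * 298))
Keq = 25.9773

25.9773


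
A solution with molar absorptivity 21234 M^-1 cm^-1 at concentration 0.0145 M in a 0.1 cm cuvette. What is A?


A = epsilon * c * l
A = 21234 * 0.0145 * 0.1
A = 30.7893

30.7893


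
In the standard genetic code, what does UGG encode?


Standard genetic code lookup.
Codon UGG -> Trp

Trp


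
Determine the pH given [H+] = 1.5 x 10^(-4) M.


pH = -log10([H+])
pH = -log10(1.5 x 10^(-4))
pH = 3.8239

3.8239


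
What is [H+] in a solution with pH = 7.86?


[H+] = 10^(-pH)
[H+] = 10^(-7.86)
[H+] = 1.380e-08 M

1.380e-08 M


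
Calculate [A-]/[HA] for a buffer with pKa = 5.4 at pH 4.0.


[A-]/[HA] = 10^(pH - pKa)
= 10^(4.0 - 5.4)
= 0.0398

0.0398


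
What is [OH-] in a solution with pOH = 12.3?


[OH-] = 10^(-pOH)
[OH-] = 10^(-12.3)
[OH-] = 5.012e-13 M

5.012e-13 M


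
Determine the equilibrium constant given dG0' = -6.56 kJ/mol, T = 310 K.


Keq = exp(-dG0 * 1000 / (R * T))
Keq = exp(-(-6.56) * 1000 / (8.314 * 310))
Keq = 12.7465

12.7465


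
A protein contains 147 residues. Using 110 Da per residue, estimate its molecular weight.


MW = n_residues * 110 Da
MW = 147 * 110
MW = 16170 Da

16170 Da


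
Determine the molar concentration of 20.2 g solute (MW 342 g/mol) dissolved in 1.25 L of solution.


C = (mass / MW) / volume
C = (20.2 / 342) / 1.25
C = 0.0473 M

0.0473 M


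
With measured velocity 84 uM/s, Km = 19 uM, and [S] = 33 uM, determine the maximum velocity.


Vmax = v * (Km + [S]) / [S]
Vmax = 84 * (19 + 33) / 33
Vmax = 132.3636 uM/s

132.3636 uM/s


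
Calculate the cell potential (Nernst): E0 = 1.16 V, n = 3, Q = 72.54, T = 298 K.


E = E0 - (RT/nF) * ln(Q)
E = 1.16 - (8.314 * 298 / (3 * 96485)) * ln(72.54)
E = 1.1233 V

1.1233 V


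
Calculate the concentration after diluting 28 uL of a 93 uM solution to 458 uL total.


C2 = C1 * V1 / V2
C2 = 93 * 28 / 458
C2 = 5.6856 uM

5.6856 uM


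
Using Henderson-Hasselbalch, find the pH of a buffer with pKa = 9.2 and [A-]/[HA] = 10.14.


pH = pKa + log10([A-]/[HA])
pH = 9.2 + log10(10.14)
pH = 10.206

10.206


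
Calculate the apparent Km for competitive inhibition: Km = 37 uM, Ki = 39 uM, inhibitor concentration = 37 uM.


Km_app = Km * (1 + [I]/Ki)
Km_app = 37 * (1 + 37/39)
Km_app = 72.1026 uM

72.1026 uM


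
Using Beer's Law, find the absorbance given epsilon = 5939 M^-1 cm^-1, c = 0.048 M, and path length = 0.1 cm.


A = epsilon * c * l
A = 5939 * 0.048 * 0.1
A = 28.5072

28.5072


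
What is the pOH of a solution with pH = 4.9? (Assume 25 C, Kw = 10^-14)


pOH = 14 - pH
pOH = 14 - 4.9
pOH = 9.1

9.1


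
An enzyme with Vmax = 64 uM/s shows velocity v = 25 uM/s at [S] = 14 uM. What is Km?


Km = [S] * (Vmax - v) / v
Km = 14 * (64 - 25) / 25
Km = 21.84 uM

21.84 uM


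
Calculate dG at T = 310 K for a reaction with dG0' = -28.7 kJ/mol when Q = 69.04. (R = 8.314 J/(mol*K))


dG = dG0' + RT * ln(Q) / 1000
dG = -28.7 + 8.314 * 310 * ln(69.04) / 1000
dG = -17.7858 kJ/mol

-17.7858 kJ/mol


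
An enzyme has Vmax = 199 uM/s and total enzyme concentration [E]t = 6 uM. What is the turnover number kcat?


kcat = Vmax / [E]t
kcat = 199 / 6
kcat = 33.1667 s^-1

33.1667 s^-1


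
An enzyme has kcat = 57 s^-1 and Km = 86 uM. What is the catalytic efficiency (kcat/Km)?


Catalytic efficiency = kcat / Km
= 57 / 86
= 0.6628 uM^-1*s^-1

0.6628 uM^-1*s^-1


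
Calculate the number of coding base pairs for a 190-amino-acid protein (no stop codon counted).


Each amino acid = 1 codon = 3 bp
bp = 190 * 3 = 570 bp

570 bp


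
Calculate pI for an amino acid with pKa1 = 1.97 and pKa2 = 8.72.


pI = (pKa1 + pKa2) / 2
pI = (1.97 + 8.72) / 2
pI = 5.345

5.345


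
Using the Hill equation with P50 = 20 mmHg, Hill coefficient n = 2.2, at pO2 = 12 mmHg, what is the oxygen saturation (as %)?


Y = pO2^n / (P50^n + pO2^n)
Y = 12^2.2 / (20^2.2 + 12^2.2)
Y = 24.53%

24.53%


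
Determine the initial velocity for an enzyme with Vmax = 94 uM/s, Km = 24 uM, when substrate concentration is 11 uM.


v = Vmax * [S] / (Km + [S])
v = 94 * 11 / (24 + 11)
v = 29.5429 uM/s

29.5429 uM/s


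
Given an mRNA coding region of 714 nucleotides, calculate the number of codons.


codons = nucleotides / 3
codons = 714 / 3 = 238

238


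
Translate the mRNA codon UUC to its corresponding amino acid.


Standard genetic code lookup.
Codon UUC -> Phe

Phe


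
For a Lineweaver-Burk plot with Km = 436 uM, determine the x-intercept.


x-intercept = -1/Km
= -1/436
= -0.0023 1/uM

-0.0023 1/uM


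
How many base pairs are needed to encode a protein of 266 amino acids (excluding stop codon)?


Each amino acid = 1 codon = 3 bp
bp = 266 * 3 = 798 bp

798 bp


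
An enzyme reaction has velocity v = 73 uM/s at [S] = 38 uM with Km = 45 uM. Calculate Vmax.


Vmax = v * (Km + [S]) / [S]
Vmax = 73 * (45 + 38) / 38
Vmax = 159.4474 uM/s

159.4474 uM/s


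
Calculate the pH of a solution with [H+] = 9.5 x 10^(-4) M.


pH = -log10([H+])
pH = -log10(9.5 x 10^(-4))
pH = 3.0223

3.0223


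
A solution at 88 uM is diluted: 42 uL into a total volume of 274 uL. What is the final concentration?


C2 = C1 * V1 / V2
C2 = 88 * 42 / 274
C2 = 13.4891 uM

13.4891 uM


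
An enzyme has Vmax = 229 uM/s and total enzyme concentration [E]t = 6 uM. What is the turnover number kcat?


kcat = Vmax / [E]t
kcat = 229 / 6
kcat = 38.1667 s^-1

38.1667 s^-1


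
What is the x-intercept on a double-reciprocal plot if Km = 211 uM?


x-intercept = -1/Km
= -1/211
= -0.0047 1/uM

-0.0047 1/uM


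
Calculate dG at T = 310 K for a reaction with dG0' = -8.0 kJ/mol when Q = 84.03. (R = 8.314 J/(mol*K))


dG = dG0' + RT * ln(Q) / 1000
dG = -8.0 + 8.314 * 310 * ln(84.03) / 1000
dG = 3.4206 kJ/mol

3.4206 kJ/mol


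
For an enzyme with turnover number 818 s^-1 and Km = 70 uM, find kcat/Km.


Catalytic efficiency = kcat / Km
= 818 / 70
= 11.6857 uM^-1*s^-1

11.6857 uM^-1*s^-1


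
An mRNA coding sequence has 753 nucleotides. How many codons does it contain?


codons = nucleotides / 3
codons = 753 / 3 = 251

251


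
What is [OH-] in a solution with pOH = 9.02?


[OH-] = 10^(-pOH)
[OH-] = 10^(-9.02)
[OH-] = 9.550e-10 M

9.550e-10 M


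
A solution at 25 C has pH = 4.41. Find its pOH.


pOH = 14 - pH
pOH = 14 - 4.41
pOH = 9.59

9.59


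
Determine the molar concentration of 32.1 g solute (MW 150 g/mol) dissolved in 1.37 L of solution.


C = (mass / MW) / volume
C = (32.1 / 150) / 1.37
C = 0.1562 M

0.1562 M


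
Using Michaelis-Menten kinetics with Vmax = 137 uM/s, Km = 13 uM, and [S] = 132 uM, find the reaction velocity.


v = Vmax * [S] / (Km + [S])
v = 137 * 132 / (13 + 132)
v = 124.7172 uM/s

124.7172 uM/s


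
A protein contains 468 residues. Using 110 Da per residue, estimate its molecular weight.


MW = n_residues * 110 Da
MW = 468 * 110
MW = 51480 Da

51480 Da


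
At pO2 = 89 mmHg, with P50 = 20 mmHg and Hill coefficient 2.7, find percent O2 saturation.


Y = pO2^n / (P50^n + pO2^n)
Y = 89^2.7 / (20^2.7 + 89^2.7)
Y = 98.26%

98.26%


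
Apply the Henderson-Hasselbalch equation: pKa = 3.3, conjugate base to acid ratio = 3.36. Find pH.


pH = pKa + log10([A-]/[HA])
pH = 3.3 + log10(3.36)
pH = 3.8263

3.8263


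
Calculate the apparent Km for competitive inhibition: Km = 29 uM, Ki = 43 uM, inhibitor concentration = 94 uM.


Km_app = Km * (1 + [I]/Ki)
Km_app = 29 * (1 + 94/43)
Km_app = 92.3953 uM

92.3953 uM


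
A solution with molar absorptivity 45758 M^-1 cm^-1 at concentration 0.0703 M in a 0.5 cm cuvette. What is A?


A = epsilon * c * l
A = 45758 * 0.0703 * 0.5
A = 1608.3937

1608.3937


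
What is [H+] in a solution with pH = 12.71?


[H+] = 10^(-pH)
[H+] = 10^(-12.71)
[H+] = 1.950e-13 M

1.950e-13 M


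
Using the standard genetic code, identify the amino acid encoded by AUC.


Standard genetic code lookup.
Codon AUC -> Ile

Ile


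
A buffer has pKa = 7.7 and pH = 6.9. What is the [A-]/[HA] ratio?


[A-]/[HA] = 10^(pH - pKa)
= 10^(6.9 - 7.7)
= 0.1585

0.1585


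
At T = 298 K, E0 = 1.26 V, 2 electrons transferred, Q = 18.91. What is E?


E = E0 - (RT/nF) * ln(Q)
E = 1.26 - (8.314 * 298 / (2 * 96485)) * ln(18.91)
E = 1.2223 V

1.2223 V


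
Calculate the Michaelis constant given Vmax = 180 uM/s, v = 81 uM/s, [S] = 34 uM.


Km = [S] * (Vmax - v) / v
Km = 34 * (180 - 81) / 81
Km = 41.5556 uM

41.5556 uM


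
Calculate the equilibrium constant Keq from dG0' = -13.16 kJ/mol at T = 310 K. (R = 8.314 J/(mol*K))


Keq = exp(-dG0 * 1000 / (R * T))
Keq = exp(-(-13.16) * 1000 / (8.314 * 310))
Keq = 165.0155

165.0155


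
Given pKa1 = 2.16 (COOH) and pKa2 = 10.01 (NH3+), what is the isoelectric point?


pI = (pKa1 + pKa2) / 2
pI = (2.16 + 10.01) / 2
pI = 6.085

6.085


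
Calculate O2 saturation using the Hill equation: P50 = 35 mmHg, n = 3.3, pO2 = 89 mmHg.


Y = pO2^n / (P50^n + pO2^n)
Y = 89^3.3 / (35^3.3 + 89^3.3)
Y = 95.61%

95.61%


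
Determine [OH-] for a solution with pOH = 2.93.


[OH-] = 10^(-pOH)
[OH-] = 10^(-2.93)
[OH-] = 0.0012 M

0.0012 M


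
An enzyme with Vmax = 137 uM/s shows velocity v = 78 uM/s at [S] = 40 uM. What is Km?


Km = [S] * (Vmax - v) / v
Km = 40 * (137 - 78) / 78
Km = 30.2564 uM

30.2564 uM


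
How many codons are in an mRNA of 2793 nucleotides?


codons = nucleotides / 3
codons = 2793 / 3 = 931

931


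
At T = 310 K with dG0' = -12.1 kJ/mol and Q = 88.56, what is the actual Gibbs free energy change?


dG = dG0' + RT * ln(Q) / 1000
dG = -12.1 + 8.314 * 310 * ln(88.56) / 1000
dG = -0.544 kJ/mol

-0.544 kJ/mol


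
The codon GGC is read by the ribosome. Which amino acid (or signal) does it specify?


Standard genetic code lookup.
Codon GGC -> Gly

Gly


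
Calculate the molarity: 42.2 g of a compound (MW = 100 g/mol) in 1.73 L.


C = (mass / MW) / volume
C = (42.2 / 100) / 1.73
C = 0.2439 M

0.2439 M


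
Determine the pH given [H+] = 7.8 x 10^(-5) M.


pH = -log10([H+])
pH = -log10(7.8 x 10^(-5))
pH = 4.1079

4.1079


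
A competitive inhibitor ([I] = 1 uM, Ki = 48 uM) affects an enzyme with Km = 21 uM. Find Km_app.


Km_app = Km * (1 + [I]/Ki)
Km_app = 21 * (1 + 1/48)
Km_app = 21.4375 uM

21.4375 uM


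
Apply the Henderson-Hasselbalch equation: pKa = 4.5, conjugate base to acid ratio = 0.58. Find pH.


pH = pKa + log10([A-]/[HA])
pH = 4.5 + log10(0.58)
pH = 4.2634

4.2634


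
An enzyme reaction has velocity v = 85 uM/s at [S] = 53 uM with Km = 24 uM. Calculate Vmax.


Vmax = v * (Km + [S]) / [S]
Vmax = 85 * (24 + 53) / 53
Vmax = 123.4906 uM/s

123.4906 uM/s


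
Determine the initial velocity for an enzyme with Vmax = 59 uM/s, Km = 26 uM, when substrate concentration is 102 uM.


v = Vmax * [S] / (Km + [S])
v = 59 * 102 / (26 + 102)
v = 47.0156 uM/s

47.0156 uM/s


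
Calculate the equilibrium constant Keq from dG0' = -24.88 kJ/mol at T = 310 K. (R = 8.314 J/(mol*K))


Keq = exp(-dG0 * 1000 / (R * T))
Keq = exp(-(-24.88) * 1000 / (8.314 * 310))
Keq = 15574.0842

15574.0842


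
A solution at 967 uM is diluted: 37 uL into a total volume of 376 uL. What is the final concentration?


C2 = C1 * V1 / V2
C2 = 967 * 37 / 376
C2 = 95.1569 uM

95.1569 uM


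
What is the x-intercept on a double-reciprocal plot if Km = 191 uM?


x-intercept = -1/Km
= -1/191
= -0.0052 1/uM

-0.0052 1/uM


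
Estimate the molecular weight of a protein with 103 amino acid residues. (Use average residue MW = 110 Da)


MW = n_residues * 110 Da
MW = 103 * 110
MW = 11330 Da

11330 Da


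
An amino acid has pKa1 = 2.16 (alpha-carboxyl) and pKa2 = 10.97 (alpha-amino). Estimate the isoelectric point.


pI = (pKa1 + pKa2) / 2
pI = (2.16 + 10.97) / 2
pI = 6.565

6.565


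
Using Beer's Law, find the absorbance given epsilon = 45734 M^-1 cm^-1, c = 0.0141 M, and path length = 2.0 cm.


A = epsilon * c * l
A = 45734 * 0.0141 * 2.0
A = 1289.6988

1289.6988


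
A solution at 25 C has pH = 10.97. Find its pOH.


pOH = 14 - pH
pOH = 14 - 10.97
pOH = 3.03

3.03


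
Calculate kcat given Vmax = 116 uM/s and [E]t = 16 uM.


kcat = Vmax / [E]t
kcat = 116 / 16
kcat = 7.25 s^-1

7.25 s^-1


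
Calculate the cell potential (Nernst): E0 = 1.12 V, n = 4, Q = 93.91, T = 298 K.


E = E0 - (RT/nF) * ln(Q)
E = 1.12 - (8.314 * 298 / (4 * 96485)) * ln(93.91)
E = 1.0908 V

1.0908 V


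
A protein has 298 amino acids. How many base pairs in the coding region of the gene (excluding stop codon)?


Each amino acid = 1 codon = 3 bp
bp = 298 * 3 = 894 bp

894 bp


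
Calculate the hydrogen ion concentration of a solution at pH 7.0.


[H+] = 10^(-pH)
[H+] = 10^(-7.0)
[H+] = 1.000e-07 M

1.000e-07 M


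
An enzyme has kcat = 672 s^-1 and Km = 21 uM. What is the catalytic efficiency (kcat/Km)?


Catalytic efficiency = kcat / Km
= 672 / 21
= 32.0 uM^-1*s^-1

32.0 uM^-1*s^-1


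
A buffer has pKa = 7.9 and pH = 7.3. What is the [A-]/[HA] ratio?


[A-]/[HA] = 10^(pH - pKa)
= 10^(7.3 - 7.9)
= 0.2512

0.2512


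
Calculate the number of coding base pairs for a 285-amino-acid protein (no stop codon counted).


Each amino acid = 1 codon = 3 bp
bp = 285 * 3 = 855 bp

855 bp


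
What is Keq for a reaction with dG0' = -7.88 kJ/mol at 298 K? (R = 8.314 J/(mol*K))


Keq = exp(-dG0 * 1000 / (R * T))
Keq = exp(-(-7.88) * 1000 / (8.314 * 298))
Keq = 24.0596

24.0596


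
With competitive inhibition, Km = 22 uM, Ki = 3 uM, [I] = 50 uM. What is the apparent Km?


Km_app = Km * (1 + [I]/Ki)
Km_app = 22 * (1 + 50/3)
Km_app = 388.6667 uM

388.6667 uM


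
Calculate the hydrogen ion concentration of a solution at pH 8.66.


[H+] = 10^(-pH)
[H+] = 10^(-8.66)
[H+] = 2.188e-09 M

2.188e-09 M


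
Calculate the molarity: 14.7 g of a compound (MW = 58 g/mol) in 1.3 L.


C = (mass / MW) / volume
C = (14.7 / 58) / 1.3
C = 0.195 M

0.195 M


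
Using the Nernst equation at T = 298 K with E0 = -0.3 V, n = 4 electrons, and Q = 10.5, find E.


E = E0 - (RT/nF) * ln(Q)
E = -0.3 - (8.314 * 298 / (4 * 96485)) * ln(10.5)
E = -0.3151 V

-0.3151 V


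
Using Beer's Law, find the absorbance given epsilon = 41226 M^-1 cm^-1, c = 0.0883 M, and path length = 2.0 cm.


A = epsilon * c * l
A = 41226 * 0.0883 * 2.0
A = 7280.5116

7280.5116


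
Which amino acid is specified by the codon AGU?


Standard genetic code lookup.
Codon AGU -> Ser

Ser


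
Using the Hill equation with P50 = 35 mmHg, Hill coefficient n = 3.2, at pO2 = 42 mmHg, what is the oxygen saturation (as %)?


Y = pO2^n / (P50^n + pO2^n)
Y = 42^3.2 / (35^3.2 + 42^3.2)
Y = 64.19%

64.19%


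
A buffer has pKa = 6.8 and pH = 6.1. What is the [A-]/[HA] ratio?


[A-]/[HA] = 10^(pH - pKa)
= 10^(6.1 - 6.8)
= 0.1995

0.1995


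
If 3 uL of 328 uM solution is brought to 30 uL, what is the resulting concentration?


C2 = C1 * V1 / V2
C2 = 328 * 3 / 30
C2 = 32.8 uM

32.8 uM


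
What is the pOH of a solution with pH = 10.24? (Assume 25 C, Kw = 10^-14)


pOH = 14 - pH
pOH = 14 - 10.24
pOH = 3.76

3.76


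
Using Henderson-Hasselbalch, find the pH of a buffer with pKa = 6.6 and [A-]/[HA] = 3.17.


pH = pKa + log10([A-]/[HA])
pH = 6.6 + log10(3.17)
pH = 7.1011

7.1011


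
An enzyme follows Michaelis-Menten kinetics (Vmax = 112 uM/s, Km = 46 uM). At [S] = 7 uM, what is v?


v = Vmax * [S] / (Km + [S])
v = 112 * 7 / (46 + 7)
v = 14.7925 uM/s

14.7925 uM/s


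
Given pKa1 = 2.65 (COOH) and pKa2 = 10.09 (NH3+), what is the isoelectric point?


pI = (pKa1 + pKa2) / 2
pI = (2.65 + 10.09) / 2
pI = 6.37

6.37


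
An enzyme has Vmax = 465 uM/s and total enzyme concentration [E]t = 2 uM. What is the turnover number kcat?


kcat = Vmax / [E]t
kcat = 465 / 2
kcat = 232.5 s^-1

232.5 s^-1


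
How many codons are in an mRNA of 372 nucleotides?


codons = nucleotides / 3
codons = 372 / 3 = 124

124


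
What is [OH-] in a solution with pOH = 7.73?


[OH-] = 10^(-pOH)
[OH-] = 10^(-7.73)
[OH-] = 1.862e-08 M

1.862e-08 M


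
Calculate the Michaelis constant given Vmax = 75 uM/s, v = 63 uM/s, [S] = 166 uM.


Km = [S] * (Vmax - v) / v
Km = 166 * (75 - 63) / 63
Km = 31.619 uM

31.619 uM


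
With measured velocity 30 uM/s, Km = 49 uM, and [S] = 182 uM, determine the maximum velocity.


Vmax = v * (Km + [S]) / [S]
Vmax = 30 * (49 + 182) / 182
Vmax = 38.0769 uM/s

38.0769 uM/s


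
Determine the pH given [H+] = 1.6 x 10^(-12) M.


pH = -log10([H+])
pH = -log10(1.6 x 10^(-12))
pH = 11.7959

11.7959


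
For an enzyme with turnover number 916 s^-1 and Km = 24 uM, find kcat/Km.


Catalytic efficiency = kcat / Km
= 916 / 24
= 38.1667 uM^-1*s^-1

38.1667 uM^-1*s^-1


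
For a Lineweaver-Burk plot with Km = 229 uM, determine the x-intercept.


x-intercept = -1/Km
= -1/229
= -0.0044 1/uM

-0.0044 1/uM


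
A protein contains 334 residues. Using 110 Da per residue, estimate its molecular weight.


MW = n_residues * 110 Da
MW = 334 * 110
MW = 36740 Da

36740 Da


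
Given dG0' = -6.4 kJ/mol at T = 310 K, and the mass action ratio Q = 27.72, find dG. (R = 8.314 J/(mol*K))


dG = dG0' + RT * ln(Q) / 1000
dG = -6.4 + 8.314 * 310 * ln(27.72) / 1000
dG = 2.1623 kJ/mol

2.1623 kJ/mol


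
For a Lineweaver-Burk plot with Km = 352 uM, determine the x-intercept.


x-intercept = -1/Km
= -1/352
= -0.0028 1/uM

-0.0028 1/uM


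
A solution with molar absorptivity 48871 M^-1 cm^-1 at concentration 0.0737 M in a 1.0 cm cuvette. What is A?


A = epsilon * c * l
A = 48871 * 0.0737 * 1.0
A = 3601.7927

3601.7927


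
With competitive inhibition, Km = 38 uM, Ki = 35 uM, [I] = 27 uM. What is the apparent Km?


Km_app = Km * (1 + [I]/Ki)
Km_app = 38 * (1 + 27/35)
Km_app = 67.3143 uM

67.3143 uM


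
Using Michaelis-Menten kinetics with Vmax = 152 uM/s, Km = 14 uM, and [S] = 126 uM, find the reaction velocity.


v = Vmax * [S] / (Km + [S])
v = 152 * 126 / (14 + 126)
v = 136.8 uM/s

136.8 uM/s


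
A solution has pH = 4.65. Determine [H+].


[H+] = 10^(-pH)
[H+] = 10^(-4.65)
[H+] = 2.239e-05 M

2.239e-05 M


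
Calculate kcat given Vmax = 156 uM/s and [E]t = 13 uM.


kcat = Vmax / [E]t
kcat = 156 / 13
kcat = 12.0 s^-1

12.0 s^-1


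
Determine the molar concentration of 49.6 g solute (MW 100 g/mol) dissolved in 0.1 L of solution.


C = (mass / MW) / volume
C = (49.6 / 100) / 0.1
C = 4.96 M

4.96 M


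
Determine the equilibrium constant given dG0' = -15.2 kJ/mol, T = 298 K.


Keq = exp(-dG0 * 1000 / (R * T))
Keq = exp(-(-15.2) * 1000 / (8.314 * 298))
Keq = 461.7569

461.7569


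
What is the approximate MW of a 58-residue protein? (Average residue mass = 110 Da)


MW = n_residues * 110 Da
MW = 58 * 110
MW = 6380 Da

6380 Da


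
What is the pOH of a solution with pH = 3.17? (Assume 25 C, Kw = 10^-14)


pOH = 14 - pH
pOH = 14 - 3.17
pOH = 10.83

10.83


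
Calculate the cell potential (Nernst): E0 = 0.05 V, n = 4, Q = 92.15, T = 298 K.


E = E0 - (RT/nF) * ln(Q)
E = 0.05 - (8.314 * 298 / (4 * 96485)) * ln(92.15)
E = 0.021 V

0.021 V


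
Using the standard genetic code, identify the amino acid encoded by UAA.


Standard genetic code lookup.
Codon UAA -> Stop

Stop


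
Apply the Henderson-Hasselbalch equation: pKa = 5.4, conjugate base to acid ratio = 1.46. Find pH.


pH = pKa + log10([A-]/[HA])
pH = 5.4 + log10(1.46)
pH = 5.5644

5.5644


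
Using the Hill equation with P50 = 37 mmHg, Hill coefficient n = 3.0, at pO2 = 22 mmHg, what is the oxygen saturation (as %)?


Y = pO2^n / (P50^n + pO2^n)
Y = 22^3.0 / (37^3.0 + 22^3.0)
Y = 17.37%

17.37%


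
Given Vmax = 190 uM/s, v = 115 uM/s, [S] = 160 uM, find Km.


Km = [S] * (Vmax - v) / v
Km = 160 * (190 - 115) / 115
Km = 104.3478 uM

104.3478 uM


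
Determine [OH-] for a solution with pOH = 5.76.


[OH-] = 10^(-pOH)
[OH-] = 10^(-5.76)
[OH-] = 1.738e-06 M

1.738e-06 M


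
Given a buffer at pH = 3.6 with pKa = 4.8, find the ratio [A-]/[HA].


[A-]/[HA] = 10^(pH - pKa)
= 10^(3.6 - 4.8)
= 0.0631

0.0631


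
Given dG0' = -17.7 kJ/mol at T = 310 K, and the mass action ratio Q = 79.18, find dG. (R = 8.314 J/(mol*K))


dG = dG0' + RT * ln(Q) / 1000
dG = -17.7 + 8.314 * 310 * ln(79.18) / 1000
dG = -6.4326 kJ/mol

-6.4326 kJ/mol


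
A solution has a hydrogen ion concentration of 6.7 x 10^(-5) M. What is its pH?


pH = -log10([H+])
pH = -log10(6.7 x 10^(-5))
pH = 4.1739

4.1739


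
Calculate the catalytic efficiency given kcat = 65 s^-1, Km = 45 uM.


Catalytic efficiency = kcat / Km
= 65 / 45
= 1.4444 uM^-1*s^-1

1.4444 uM^-1*s^-1


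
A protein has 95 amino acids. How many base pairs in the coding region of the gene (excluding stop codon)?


Each amino acid = 1 codon = 3 bp
bp = 95 * 3 = 285 bp

285 bp


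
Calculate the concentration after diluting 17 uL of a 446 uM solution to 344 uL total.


C2 = C1 * V1 / V2
C2 = 446 * 17 / 344
C2 = 22.0407 uM

22.0407 uM
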